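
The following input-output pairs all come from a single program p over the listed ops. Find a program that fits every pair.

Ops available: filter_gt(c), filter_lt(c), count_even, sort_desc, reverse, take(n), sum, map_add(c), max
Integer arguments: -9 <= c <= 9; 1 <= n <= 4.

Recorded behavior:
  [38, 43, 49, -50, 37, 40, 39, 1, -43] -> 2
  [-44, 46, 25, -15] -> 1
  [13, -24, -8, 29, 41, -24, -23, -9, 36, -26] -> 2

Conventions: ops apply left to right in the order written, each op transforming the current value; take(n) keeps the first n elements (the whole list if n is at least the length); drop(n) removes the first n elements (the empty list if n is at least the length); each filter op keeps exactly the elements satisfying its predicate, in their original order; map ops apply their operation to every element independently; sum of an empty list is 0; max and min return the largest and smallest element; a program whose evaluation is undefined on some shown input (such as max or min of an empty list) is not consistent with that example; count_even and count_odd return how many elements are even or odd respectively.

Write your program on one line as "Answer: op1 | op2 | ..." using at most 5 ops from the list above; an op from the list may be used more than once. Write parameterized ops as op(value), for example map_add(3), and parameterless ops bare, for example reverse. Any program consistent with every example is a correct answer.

take(4) | map_add(-1) | filter_gt(-5) | count_even

Check, running the answer program on each example:
  [38, 43, 49, -50, 37, 40, 39, 1, -43] -> [38, 43, 49, -50] -> [37, 42, 48, -51] -> [37, 42, 48] -> 2
  [-44, 46, 25, -15] -> [-44, 46, 25, -15] -> [-45, 45, 24, -16] -> [45, 24] -> 1
  [13, -24, -8, 29, 41, -24, -23, -9, 36, -26] -> [13, -24, -8, 29] -> [12, -25, -9, 28] -> [12, 28] -> 2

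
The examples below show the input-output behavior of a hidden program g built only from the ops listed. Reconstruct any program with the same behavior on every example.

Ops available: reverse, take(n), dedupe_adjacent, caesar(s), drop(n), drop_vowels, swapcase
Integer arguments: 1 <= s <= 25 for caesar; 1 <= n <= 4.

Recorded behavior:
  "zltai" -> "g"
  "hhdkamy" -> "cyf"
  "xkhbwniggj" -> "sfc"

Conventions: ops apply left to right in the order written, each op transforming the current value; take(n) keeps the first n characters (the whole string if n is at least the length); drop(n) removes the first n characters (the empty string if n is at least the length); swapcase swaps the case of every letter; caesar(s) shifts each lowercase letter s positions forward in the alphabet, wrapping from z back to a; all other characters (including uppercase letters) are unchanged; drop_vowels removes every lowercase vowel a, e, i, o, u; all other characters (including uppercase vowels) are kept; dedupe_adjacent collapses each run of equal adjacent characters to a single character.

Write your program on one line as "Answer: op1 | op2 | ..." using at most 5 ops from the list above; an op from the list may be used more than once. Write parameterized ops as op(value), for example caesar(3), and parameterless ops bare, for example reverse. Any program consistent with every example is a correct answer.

caesar(15) | dedupe_adjacent | take(3) | caesar(6) | drop_vowels

Check, running the answer program on each example:
  "zltai" -> "oaipx" -> "oaipx" -> "oai" -> "ugo" -> "g"
  "hhdkamy" -> "wwszpbn" -> "wszpbn" -> "wsz" -> "cyf" -> "cyf"
  "xkhbwniggj" -> "mzwqlcxvvy" -> "mzwqlcxvy" -> "mzw" -> "sfc" -> "sfc"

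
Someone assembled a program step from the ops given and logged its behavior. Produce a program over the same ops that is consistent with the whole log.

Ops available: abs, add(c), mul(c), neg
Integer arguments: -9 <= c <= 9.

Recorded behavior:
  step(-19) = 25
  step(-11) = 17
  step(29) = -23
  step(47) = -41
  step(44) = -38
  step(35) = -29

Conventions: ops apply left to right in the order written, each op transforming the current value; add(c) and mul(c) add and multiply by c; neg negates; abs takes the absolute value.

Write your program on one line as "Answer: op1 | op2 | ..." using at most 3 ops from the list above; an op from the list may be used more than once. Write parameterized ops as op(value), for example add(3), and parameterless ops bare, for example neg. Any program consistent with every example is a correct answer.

add(-7) | add(1) | neg

Check, running the answer program on each example:
  -19 -> -26 -> -25 -> 25
  -11 -> -18 -> -17 -> 17
  29 -> 22 -> 23 -> -23
  47 -> 40 -> 41 -> -41
  44 -> 37 -> 38 -> -38
  35 -> 28 -> 29 -> -29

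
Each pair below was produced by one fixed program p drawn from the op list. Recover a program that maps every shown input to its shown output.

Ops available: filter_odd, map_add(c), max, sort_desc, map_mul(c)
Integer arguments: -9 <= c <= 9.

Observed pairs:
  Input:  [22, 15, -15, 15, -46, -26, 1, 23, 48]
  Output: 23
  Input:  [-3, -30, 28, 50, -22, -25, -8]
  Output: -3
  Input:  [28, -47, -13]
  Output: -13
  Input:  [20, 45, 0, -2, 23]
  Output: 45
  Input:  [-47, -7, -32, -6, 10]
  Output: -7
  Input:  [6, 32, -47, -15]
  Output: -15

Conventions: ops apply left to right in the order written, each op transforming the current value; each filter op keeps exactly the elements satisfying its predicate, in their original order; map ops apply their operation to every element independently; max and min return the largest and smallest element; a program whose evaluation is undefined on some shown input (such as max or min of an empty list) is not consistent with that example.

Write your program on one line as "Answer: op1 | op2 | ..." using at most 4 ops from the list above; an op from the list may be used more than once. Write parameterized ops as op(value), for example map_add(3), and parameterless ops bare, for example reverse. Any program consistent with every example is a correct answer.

sort_desc | filter_odd | max

Check, running the answer program on each example:
  [22, 15, -15, 15, -46, -26, 1, 23, 48] -> [48, 23, 22, 15, 15, 1, -15, -26, -46] -> [23, 15, 15, 1, -15] -> 23
  [-3, -30, 28, 50, -22, -25, -8] -> [50, 28, -3, -8, -22, -25, -30] -> [-3, -25] -> -3
  [28, -47, -13] -> [28, -13, -47] -> [-13, -47] -> -13
  [20, 45, 0, -2, 23] -> [45, 23, 20, 0, -2] -> [45, 23] -> 45
  [-47, -7, -32, -6, 10] -> [10, -6, -7, -32, -47] -> [-7, -47] -> -7
  [6, 32, -47, -15] -> [32, 6, -15, -47] -> [-15, -47] -> -15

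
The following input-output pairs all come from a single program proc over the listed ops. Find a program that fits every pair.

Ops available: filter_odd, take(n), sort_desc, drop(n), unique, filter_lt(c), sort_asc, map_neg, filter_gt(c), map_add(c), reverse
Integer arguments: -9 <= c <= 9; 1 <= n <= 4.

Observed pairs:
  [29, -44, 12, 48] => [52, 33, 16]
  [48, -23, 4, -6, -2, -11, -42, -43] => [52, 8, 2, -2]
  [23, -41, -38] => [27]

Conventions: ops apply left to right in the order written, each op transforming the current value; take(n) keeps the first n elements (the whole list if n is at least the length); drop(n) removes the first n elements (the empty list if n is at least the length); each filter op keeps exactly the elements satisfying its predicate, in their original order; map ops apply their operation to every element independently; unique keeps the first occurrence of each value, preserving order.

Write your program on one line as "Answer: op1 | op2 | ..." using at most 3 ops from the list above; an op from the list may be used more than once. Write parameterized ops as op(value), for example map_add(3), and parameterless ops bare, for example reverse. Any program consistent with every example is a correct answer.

filter_gt(-7) | map_add(4) | sort_desc

Check, running the answer program on each example:
  [29, -44, 12, 48] -> [29, 12, 48] -> [33, 16, 52] -> [52, 33, 16]
  [48, -23, 4, -6, -2, -11, -42, -43] -> [48, 4, -6, -2] -> [52, 8, -2, 2] -> [52, 8, 2, -2]
  [23, -41, -38] -> [23] -> [27] -> [27]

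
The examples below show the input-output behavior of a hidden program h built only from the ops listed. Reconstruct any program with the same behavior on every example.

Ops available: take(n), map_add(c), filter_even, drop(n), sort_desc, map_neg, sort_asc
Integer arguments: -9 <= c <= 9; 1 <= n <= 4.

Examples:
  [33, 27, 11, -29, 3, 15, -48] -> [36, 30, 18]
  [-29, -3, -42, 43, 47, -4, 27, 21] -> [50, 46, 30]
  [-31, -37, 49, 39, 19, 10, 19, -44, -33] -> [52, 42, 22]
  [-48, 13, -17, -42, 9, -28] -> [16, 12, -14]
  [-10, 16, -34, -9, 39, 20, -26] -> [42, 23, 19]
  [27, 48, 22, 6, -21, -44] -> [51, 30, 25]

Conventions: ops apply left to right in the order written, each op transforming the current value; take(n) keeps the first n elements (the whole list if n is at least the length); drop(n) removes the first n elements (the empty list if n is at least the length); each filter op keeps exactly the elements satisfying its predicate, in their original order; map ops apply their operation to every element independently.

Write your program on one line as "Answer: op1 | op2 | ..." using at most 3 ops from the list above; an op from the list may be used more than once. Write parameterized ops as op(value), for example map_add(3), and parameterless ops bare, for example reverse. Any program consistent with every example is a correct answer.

sort_desc | take(3) | map_add(3)

Check, running the answer program on each example:
  [33, 27, 11, -29, 3, 15, -48] -> [33, 27, 15, 11, 3, -29, -48] -> [33, 27, 15] -> [36, 30, 18]
  [-29, -3, -42, 43, 47, -4, 27, 21] -> [47, 43, 27, 21, -3, -4, -29, -42] -> [47, 43, 27] -> [50, 46, 30]
  [-31, -37, 49, 39, 19, 10, 19, -44, -33] -> [49, 39, 19, 19, 10, -31, -33, -37, -44] -> [49, 39, 19] -> [52, 42, 22]
  [-48, 13, -17, -42, 9, -28] -> [13, 9, -17, -28, -42, -48] -> [13, 9, -17] -> [16, 12, -14]
  [-10, 16, -34, -9, 39, 20, -26] -> [39, 20, 16, -9, -10, -26, -34] -> [39, 20, 16] -> [42, 23, 19]
  [27, 48, 22, 6, -21, -44] -> [48, 27, 22, 6, -21, -44] -> [48, 27, 22] -> [51, 30, 25]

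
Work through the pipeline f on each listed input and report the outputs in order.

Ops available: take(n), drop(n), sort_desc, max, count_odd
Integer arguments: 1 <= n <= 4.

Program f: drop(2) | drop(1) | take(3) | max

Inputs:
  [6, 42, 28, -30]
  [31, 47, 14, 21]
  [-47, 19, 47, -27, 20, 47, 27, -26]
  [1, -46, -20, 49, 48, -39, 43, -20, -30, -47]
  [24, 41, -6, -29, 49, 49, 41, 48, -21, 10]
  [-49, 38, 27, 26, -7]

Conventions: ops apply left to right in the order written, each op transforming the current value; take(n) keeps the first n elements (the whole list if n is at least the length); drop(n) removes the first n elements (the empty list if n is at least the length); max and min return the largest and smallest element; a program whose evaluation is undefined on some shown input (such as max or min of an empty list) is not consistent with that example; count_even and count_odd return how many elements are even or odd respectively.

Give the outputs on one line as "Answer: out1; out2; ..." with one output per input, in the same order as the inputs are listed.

-30; 21; 47; 49; 49; 26

Execution, op by op:
  [6, 42, 28, -30] -> [28, -30] -> [-30] -> [-30] -> -30
  [31, 47, 14, 21] -> [14, 21] -> [21] -> [21] -> 21
  [-47, 19, 47, -27, 20, 47, 27, -26] -> [47, -27, 20, 47, 27, -26] -> [-27, 20, 47, 27, -26] -> [-27, 20, 47] -> 47
  [1, -46, -20, 49, 48, -39, 43, -20, -30, -47] -> [-20, 49, 48, -39, 43, -20, -30, -47] -> [49, 48, -39, 43, -20, -30, -47] -> [49, 48, -39] -> 49
  [24, 41, -6, -29, 49, 49, 41, 48, -21, 10] -> [-6, -29, 49, 49, 41, 48, -21, 10] -> [-29, 49, 49, 41, 48, -21, 10] -> [-29, 49, 49] -> 49
  [-49, 38, 27, 26, -7] -> [27, 26, -7] -> [26, -7] -> [26, -7] -> 26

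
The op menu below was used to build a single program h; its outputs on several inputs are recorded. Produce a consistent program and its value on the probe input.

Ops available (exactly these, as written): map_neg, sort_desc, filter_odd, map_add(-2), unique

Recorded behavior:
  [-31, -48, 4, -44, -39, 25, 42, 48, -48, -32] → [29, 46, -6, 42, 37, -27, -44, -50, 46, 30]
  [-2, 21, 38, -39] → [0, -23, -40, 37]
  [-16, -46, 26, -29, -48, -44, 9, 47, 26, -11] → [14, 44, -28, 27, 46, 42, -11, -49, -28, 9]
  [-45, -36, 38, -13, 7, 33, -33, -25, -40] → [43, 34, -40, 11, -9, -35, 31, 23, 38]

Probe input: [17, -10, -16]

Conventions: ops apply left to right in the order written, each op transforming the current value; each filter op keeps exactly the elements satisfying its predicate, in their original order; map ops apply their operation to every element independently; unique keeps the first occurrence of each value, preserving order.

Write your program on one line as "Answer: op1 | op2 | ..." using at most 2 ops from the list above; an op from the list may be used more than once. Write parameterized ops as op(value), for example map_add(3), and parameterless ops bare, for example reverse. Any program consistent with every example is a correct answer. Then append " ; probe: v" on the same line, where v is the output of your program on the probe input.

map_neg | map_add(-2) ; probe: [-19, 8, 14]

Check, running the answer program on each example:
  [-31, -48, 4, -44, -39, 25, 42, 48, -48, -32] -> [31, 48, -4, 44, 39, -25, -42, -48, 48, 32] -> [29, 46, -6, 42, 37, -27, -44, -50, 46, 30]
  [-2, 21, 38, -39] -> [2, -21, -38, 39] -> [0, -23, -40, 37]
  [-16, -46, 26, -29, -48, -44, 9, 47, 26, -11] -> [16, 46, -26, 29, 48, 44, -9, -47, -26, 11] -> [14, 44, -28, 27, 46, 42, -11, -49, -28, 9]
  [-45, -36, 38, -13, 7, 33, -33, -25, -40] -> [45, 36, -38, 13, -7, -33, 33, 25, 40] -> [43, 34, -40, 11, -9, -35, 31, 23, 38]
  probe: [17, -10, -16] -> [-17, 10, 16] -> [-19, 8, 14]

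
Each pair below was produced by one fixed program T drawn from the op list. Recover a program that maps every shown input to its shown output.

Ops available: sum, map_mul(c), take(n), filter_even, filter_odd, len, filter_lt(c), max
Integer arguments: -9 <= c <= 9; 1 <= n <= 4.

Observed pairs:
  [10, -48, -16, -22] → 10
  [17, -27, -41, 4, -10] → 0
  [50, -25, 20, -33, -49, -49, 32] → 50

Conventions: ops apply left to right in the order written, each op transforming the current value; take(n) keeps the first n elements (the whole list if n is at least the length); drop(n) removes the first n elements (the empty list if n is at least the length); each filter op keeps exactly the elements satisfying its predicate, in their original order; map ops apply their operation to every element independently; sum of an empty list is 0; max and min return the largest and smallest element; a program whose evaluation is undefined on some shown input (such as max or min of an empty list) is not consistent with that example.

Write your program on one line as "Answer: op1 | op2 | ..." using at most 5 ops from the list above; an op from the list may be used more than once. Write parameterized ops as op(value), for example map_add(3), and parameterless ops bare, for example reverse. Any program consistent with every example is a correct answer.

map_mul(-1) | take(1) | map_mul(-1) | filter_even | sum

Check, running the answer program on each example:
  [10, -48, -16, -22] -> [-10, 48, 16, 22] -> [-10] -> [10] -> [10] -> 10
  [17, -27, -41, 4, -10] -> [-17, 27, 41, -4, 10] -> [-17] -> [17] -> [] -> 0
  [50, -25, 20, -33, -49, -49, 32] -> [-50, 25, -20, 33, 49, 49, -32] -> [-50] -> [50] -> [50] -> 50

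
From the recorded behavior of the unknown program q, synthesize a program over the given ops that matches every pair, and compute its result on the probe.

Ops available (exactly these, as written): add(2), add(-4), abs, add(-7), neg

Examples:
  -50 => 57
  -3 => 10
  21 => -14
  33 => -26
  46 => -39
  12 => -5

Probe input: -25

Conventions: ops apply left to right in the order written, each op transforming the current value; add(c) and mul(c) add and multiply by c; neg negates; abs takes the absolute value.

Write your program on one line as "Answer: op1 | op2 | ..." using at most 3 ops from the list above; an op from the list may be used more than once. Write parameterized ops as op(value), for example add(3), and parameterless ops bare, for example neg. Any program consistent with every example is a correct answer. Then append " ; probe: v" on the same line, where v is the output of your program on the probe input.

add(-7) | neg ; probe: 32

Check, running the answer program on each example:
  -50 -> -57 -> 57
  -3 -> -10 -> 10
  21 -> 14 -> -14
  33 -> 26 -> -26
  46 -> 39 -> -39
  12 -> 5 -> -5
  probe: -25 -> -32 -> 32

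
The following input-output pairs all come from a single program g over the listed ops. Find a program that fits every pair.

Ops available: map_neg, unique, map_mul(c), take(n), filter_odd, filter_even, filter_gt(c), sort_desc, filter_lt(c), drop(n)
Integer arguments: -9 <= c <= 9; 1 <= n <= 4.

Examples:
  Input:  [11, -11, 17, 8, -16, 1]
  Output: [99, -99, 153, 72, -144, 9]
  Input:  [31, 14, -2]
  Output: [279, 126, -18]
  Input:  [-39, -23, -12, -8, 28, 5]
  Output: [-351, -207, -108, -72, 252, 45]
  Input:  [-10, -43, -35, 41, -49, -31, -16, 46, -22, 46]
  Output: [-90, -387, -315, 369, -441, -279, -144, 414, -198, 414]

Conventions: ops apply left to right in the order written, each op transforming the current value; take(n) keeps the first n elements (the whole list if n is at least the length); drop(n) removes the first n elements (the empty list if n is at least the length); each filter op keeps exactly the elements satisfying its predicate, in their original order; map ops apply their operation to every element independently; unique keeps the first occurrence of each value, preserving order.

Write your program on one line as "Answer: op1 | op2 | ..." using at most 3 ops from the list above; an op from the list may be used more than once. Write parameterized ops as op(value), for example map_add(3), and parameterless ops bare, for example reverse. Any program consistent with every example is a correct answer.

map_neg | map_mul(-9)

Check, running the answer program on each example:
  [11, -11, 17, 8, -16, 1] -> [-11, 11, -17, -8, 16, -1] -> [99, -99, 153, 72, -144, 9]
  [31, 14, -2] -> [-31, -14, 2] -> [279, 126, -18]
  [-39, -23, -12, -8, 28, 5] -> [39, 23, 12, 8, -28, -5] -> [-351, -207, -108, -72, 252, 45]
  [-10, -43, -35, 41, -49, -31, -16, 46, -22, 46] -> [10, 43, 35, -41, 49, 31, 16, -46, 22, -46] -> [-90, -387, -315, 369, -441, -279, -144, 414, -198, 414]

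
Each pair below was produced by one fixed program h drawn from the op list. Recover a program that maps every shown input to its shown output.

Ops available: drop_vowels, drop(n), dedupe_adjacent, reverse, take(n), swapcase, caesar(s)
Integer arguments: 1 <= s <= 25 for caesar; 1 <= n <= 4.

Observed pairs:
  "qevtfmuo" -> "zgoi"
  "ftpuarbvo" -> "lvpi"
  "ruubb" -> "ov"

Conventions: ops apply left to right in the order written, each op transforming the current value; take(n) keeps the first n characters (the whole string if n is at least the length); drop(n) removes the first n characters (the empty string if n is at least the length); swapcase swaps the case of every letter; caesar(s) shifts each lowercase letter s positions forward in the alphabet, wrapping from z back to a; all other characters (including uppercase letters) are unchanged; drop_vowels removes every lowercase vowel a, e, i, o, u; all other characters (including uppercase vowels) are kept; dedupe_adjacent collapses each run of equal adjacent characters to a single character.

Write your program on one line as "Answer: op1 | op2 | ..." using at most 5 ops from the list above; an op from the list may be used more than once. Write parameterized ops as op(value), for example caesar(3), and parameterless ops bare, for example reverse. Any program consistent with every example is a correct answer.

reverse | caesar(20) | take(4) | dedupe_adjacent | reverse

Check, running the answer program on each example:
  "qevtfmuo" -> "oumftveq" -> "iogznpyk" -> "iogz" -> "iogz" -> "zgoi"
  "ftpuarbvo" -> "ovbrauptf" -> "ipvluojnz" -> "ipvl" -> "ipvl" -> "lvpi"
  "ruubb" -> "bbuur" -> "vvool" -> "vvoo" -> "vo" -> "ov"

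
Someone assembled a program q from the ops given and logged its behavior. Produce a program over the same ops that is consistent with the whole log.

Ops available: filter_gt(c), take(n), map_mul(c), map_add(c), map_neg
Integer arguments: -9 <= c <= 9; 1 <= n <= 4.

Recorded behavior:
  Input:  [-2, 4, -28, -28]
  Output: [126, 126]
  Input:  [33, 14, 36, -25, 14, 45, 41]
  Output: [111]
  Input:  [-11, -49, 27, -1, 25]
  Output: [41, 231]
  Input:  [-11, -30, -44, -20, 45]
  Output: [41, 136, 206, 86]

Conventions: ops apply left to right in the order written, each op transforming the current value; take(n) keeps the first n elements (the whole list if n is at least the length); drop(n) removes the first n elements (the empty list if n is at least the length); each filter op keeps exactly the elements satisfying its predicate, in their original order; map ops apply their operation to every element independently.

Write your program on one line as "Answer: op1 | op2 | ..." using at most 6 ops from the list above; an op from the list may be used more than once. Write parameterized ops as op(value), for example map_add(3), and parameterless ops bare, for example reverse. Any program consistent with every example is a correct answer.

map_add(4) | map_mul(5) | map_add(-6) | map_neg | take(4) | filter_gt(5)

Check, running the answer program on each example:
  [-2, 4, -28, -28] -> [2, 8, -24, -24] -> [10, 40, -120, -120] -> [4, 34, -126, -126] -> [-4, -34, 126, 126] -> [-4, -34, 126, 126] -> [126, 126]
  [33, 14, 36, -25, 14, 45, 41] -> [37, 18, 40, -21, 18, 49, 45] -> [185, 90, 200, -105, 90, 245, 225] -> [179, 84, 194, -111, 84, 239, 219] -> [-179, -84, -194, 111, -84, -239, -219] -> [-179, -84, -194, 111] -> [111]
  [-11, -49, 27, -1, 25] -> [-7, -45, 31, 3, 29] -> [-35, -225, 155, 15, 145] -> [-41, -231, 149, 9, 139] -> [41, 231, -149, -9, -139] -> [41, 231, -149, -9] -> [41, 231]
  [-11, -30, -44, -20, 45] -> [-7, -26, -40, -16, 49] -> [-35, -130, -200, -80, 245] -> [-41, -136, -206, -86, 239] -> [41, 136, 206, 86, -239] -> [41, 136, 206, 86] -> [41, 136, 206, 86]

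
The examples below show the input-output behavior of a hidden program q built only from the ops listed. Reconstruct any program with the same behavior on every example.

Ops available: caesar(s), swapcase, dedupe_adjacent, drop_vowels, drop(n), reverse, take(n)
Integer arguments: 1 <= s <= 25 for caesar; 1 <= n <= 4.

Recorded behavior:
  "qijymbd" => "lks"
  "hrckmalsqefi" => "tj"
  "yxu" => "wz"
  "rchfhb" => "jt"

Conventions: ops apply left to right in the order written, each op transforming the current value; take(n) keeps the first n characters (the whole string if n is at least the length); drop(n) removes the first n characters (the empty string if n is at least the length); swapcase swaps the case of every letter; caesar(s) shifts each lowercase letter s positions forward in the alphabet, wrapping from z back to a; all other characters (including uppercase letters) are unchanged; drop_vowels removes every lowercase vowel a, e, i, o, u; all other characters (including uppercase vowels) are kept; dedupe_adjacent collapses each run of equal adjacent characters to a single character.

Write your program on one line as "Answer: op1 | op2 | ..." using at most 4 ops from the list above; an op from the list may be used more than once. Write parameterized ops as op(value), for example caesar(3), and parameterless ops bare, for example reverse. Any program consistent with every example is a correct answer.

caesar(2) | take(3) | reverse | drop_vowels

Check, running the answer program on each example:
  "qijymbd" -> "sklaodf" -> "skl" -> "lks" -> "lks"
  "hrckmalsqefi" -> "jtemocnusghk" -> "jte" -> "etj" -> "tj"
  "yxu" -> "azw" -> "azw" -> "wza" -> "wz"
  "rchfhb" -> "tejhjd" -> "tej" -> "jet" -> "jt"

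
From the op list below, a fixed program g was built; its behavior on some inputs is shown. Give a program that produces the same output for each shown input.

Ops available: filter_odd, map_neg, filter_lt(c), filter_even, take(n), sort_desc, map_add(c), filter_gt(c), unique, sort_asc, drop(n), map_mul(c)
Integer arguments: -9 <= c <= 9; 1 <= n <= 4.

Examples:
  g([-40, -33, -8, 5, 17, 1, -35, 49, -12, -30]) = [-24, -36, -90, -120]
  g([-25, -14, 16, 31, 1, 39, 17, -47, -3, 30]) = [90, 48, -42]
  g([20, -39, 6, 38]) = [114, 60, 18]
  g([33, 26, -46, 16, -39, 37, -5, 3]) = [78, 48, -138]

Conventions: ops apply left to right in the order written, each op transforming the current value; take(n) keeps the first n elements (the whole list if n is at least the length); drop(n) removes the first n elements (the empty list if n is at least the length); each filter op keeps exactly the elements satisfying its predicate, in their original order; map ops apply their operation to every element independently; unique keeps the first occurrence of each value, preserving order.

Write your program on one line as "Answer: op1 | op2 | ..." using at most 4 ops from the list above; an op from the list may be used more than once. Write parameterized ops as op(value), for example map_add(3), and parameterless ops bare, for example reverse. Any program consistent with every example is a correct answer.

map_mul(3) | sort_desc | filter_even

Check, running the answer program on each example:
  [-40, -33, -8, 5, 17, 1, -35, 49, -12, -30] -> [-120, -99, -24, 15, 51, 3, -105, 147, -36, -90] -> [147, 51, 15, 3, -24, -36, -90, -99, -105, -120] -> [-24, -36, -90, -120]
  [-25, -14, 16, 31, 1, 39, 17, -47, -3, 30] -> [-75, -42, 48, 93, 3, 117, 51, -141, -9, 90] -> [117, 93, 90, 51, 48, 3, -9, -42, -75, -141] -> [90, 48, -42]
  [20, -39, 6, 38] -> [60, -117, 18, 114] -> [114, 60, 18, -117] -> [114, 60, 18]
  [33, 26, -46, 16, -39, 37, -5, 3] -> [99, 78, -138, 48, -117, 111, -15, 9] -> [111, 99, 78, 48, 9, -15, -117, -138] -> [78, 48, -138]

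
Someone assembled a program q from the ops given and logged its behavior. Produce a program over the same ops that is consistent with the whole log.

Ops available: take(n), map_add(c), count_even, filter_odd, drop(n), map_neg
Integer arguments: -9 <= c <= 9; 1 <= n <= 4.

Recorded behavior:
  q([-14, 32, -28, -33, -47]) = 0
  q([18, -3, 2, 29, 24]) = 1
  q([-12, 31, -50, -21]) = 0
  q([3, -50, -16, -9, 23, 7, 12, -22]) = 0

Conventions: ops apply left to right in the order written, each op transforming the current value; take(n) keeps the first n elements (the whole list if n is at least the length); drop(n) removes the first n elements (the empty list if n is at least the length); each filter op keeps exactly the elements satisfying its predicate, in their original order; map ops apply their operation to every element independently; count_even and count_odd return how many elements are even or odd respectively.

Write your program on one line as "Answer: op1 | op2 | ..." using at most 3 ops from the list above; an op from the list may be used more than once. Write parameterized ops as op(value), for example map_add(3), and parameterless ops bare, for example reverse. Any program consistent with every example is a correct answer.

drop(4) | take(1) | count_even

Check, running the answer program on each example:
  [-14, 32, -28, -33, -47] -> [-47] -> [-47] -> 0
  [18, -3, 2, 29, 24] -> [24] -> [24] -> 1
  [-12, 31, -50, -21] -> [] -> [] -> 0
  [3, -50, -16, -9, 23, 7, 12, -22] -> [23, 7, 12, -22] -> [23] -> 0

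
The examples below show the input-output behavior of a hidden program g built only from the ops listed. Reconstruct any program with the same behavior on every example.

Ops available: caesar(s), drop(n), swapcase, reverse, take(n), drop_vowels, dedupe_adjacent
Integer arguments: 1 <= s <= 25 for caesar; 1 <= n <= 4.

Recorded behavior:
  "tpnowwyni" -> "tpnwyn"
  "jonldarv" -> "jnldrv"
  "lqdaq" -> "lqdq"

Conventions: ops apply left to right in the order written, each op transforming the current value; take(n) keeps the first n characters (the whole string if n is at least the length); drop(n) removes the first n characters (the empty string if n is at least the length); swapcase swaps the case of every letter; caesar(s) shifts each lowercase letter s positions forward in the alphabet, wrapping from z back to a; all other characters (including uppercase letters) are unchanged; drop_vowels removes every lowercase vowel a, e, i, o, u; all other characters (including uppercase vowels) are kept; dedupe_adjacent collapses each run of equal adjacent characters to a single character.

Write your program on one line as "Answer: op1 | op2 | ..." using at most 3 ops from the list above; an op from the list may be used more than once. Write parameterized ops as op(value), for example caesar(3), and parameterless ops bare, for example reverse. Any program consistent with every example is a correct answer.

dedupe_adjacent | drop_vowels

Check, running the answer program on each example:
  "tpnowwyni" -> "tpnowyni" -> "tpnwyn"
  "jonldarv" -> "jonldarv" -> "jnldrv"
  "lqdaq" -> "lqdaq" -> "lqdq"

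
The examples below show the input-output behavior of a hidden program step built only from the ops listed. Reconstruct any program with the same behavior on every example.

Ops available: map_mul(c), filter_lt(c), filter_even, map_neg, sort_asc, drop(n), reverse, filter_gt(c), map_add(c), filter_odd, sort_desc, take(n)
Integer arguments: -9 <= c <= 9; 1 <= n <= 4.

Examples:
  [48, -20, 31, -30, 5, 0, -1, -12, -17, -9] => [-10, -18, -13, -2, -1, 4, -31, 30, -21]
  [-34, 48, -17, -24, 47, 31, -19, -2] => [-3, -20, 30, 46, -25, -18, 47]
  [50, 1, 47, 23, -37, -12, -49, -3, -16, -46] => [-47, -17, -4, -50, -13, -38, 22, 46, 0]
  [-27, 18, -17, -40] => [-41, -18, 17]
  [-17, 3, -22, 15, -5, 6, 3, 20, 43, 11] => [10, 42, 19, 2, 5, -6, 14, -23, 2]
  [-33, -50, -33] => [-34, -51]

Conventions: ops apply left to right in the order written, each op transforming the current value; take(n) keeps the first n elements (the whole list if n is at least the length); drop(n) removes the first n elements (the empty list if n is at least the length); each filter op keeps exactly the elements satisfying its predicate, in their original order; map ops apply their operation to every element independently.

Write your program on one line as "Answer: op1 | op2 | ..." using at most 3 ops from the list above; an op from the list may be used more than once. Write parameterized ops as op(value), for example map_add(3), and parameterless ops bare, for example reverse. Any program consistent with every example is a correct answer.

map_add(-1) | drop(1) | reverse

Check, running the answer program on each example:
  [48, -20, 31, -30, 5, 0, -1, -12, -17, -9] -> [47, -21, 30, -31, 4, -1, -2, -13, -18, -10] -> [-21, 30, -31, 4, -1, -2, -13, -18, -10] -> [-10, -18, -13, -2, -1, 4, -31, 30, -21]
  [-34, 48, -17, -24, 47, 31, -19, -2] -> [-35, 47, -18, -25, 46, 30, -20, -3] -> [47, -18, -25, 46, 30, -20, -3] -> [-3, -20, 30, 46, -25, -18, 47]
  [50, 1, 47, 23, -37, -12, -49, -3, -16, -46] -> [49, 0, 46, 22, -38, -13, -50, -4, -17, -47] -> [0, 46, 22, -38, -13, -50, -4, -17, -47] -> [-47, -17, -4, -50, -13, -38, 22, 46, 0]
  [-27, 18, -17, -40] -> [-28, 17, -18, -41] -> [17, -18, -41] -> [-41, -18, 17]
  [-17, 3, -22, 15, -5, 6, 3, 20, 43, 11] -> [-18, 2, -23, 14, -6, 5, 2, 19, 42, 10] -> [2, -23, 14, -6, 5, 2, 19, 42, 10] -> [10, 42, 19, 2, 5, -6, 14, -23, 2]
  [-33, -50, -33] -> [-34, -51, -34] -> [-51, -34] -> [-34, -51]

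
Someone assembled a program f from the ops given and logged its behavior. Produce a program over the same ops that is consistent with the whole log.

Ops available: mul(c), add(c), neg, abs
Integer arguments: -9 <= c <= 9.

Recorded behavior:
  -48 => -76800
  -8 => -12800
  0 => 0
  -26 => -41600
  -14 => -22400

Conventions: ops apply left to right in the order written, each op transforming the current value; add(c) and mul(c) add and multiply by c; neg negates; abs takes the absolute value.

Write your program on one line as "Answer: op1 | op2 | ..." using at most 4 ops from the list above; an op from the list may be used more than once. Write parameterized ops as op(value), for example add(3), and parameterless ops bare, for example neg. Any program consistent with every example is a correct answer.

mul(-5) | mul(8) | mul(8) | mul(-5)

Check, running the answer program on each example:
  -48 -> 240 -> 1920 -> 15360 -> -76800
  -8 -> 40 -> 320 -> 2560 -> -12800
  0 -> 0 -> 0 -> 0 -> 0
  -26 -> 130 -> 1040 -> 8320 -> -41600
  -14 -> 70 -> 560 -> 4480 -> -22400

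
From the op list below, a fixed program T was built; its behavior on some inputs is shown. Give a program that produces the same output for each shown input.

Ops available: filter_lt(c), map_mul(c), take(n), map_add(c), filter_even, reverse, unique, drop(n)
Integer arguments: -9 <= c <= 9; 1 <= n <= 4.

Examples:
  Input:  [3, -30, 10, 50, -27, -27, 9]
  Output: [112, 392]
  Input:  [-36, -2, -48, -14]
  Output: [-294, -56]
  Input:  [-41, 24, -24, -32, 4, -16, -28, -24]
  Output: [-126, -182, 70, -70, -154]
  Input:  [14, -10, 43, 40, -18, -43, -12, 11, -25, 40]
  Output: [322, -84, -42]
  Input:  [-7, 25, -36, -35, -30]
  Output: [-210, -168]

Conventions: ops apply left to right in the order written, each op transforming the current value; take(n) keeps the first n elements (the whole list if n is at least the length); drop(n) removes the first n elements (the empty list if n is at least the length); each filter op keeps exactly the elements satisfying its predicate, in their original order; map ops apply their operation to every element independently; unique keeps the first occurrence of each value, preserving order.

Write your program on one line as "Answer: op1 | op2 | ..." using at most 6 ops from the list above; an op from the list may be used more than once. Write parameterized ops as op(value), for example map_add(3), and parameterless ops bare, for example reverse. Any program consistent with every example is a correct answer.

drop(2) | unique | map_add(6) | map_mul(7) | filter_even

Check, running the answer program on each example:
  [3, -30, 10, 50, -27, -27, 9] -> [10, 50, -27, -27, 9] -> [10, 50, -27, 9] -> [16, 56, -21, 15] -> [112, 392, -147, 105] -> [112, 392]
  [-36, -2, -48, -14] -> [-48, -14] -> [-48, -14] -> [-42, -8] -> [-294, -56] -> [-294, -56]
  [-41, 24, -24, -32, 4, -16, -28, -24] -> [-24, -32, 4, -16, -28, -24] -> [-24, -32, 4, -16, -28] -> [-18, -26, 10, -10, -22] -> [-126, -182, 70, -70, -154] -> [-126, -182, 70, -70, -154]
  [14, -10, 43, 40, -18, -43, -12, 11, -25, 40] -> [43, 40, -18, -43, -12, 11, -25, 40] -> [43, 40, -18, -43, -12, 11, -25] -> [49, 46, -12, -37, -6, 17, -19] -> [343, 322, -84, -259, -42, 119, -133] -> [322, -84, -42]
  [-7, 25, -36, -35, -30] -> [-36, -35, -30] -> [-36, -35, -30] -> [-30, -29, -24] -> [-210, -203, -168] -> [-210, -168]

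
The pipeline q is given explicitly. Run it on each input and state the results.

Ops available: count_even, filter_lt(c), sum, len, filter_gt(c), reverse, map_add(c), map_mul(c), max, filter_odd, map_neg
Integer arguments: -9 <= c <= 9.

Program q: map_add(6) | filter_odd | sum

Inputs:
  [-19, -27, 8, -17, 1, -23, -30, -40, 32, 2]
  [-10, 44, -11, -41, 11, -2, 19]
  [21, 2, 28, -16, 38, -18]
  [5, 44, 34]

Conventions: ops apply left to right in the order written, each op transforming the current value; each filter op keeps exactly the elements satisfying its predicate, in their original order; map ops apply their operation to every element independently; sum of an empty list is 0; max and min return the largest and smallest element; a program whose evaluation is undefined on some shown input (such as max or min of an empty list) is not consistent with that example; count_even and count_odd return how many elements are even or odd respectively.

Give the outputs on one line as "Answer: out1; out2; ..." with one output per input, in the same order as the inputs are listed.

-55; 2; 27; 11

Execution, op by op:
  [-19, -27, 8, -17, 1, -23, -30, -40, 32, 2] -> [-13, -21, 14, -11, 7, -17, -24, -34, 38, 8] -> [-13, -21, -11, 7, -17] -> -55
  [-10, 44, -11, -41, 11, -2, 19] -> [-4, 50, -5, -35, 17, 4, 25] -> [-5, -35, 17, 25] -> 2
  [21, 2, 28, -16, 38, -18] -> [27, 8, 34, -10, 44, -12] -> [27] -> 27
  [5, 44, 34] -> [11, 50, 40] -> [11] -> 11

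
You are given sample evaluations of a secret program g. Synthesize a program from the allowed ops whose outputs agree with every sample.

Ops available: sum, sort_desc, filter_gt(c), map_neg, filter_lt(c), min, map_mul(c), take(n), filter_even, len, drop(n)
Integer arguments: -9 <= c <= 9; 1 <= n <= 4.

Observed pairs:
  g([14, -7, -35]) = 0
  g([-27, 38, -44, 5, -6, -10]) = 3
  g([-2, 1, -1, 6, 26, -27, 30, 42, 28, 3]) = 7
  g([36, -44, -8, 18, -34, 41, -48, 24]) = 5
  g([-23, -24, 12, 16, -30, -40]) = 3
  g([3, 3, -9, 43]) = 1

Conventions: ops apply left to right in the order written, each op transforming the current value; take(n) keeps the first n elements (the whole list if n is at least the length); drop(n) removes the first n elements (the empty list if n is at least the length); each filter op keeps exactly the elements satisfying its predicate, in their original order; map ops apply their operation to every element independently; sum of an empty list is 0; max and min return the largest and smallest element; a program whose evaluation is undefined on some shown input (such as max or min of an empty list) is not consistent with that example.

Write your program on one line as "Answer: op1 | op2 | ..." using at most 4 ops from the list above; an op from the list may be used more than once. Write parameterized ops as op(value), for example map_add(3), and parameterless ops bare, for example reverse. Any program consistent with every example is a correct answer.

map_neg | drop(3) | len

Check, running the answer program on each example:
  [14, -7, -35] -> [-14, 7, 35] -> [] -> 0
  [-27, 38, -44, 5, -6, -10] -> [27, -38, 44, -5, 6, 10] -> [-5, 6, 10] -> 3
  [-2, 1, -1, 6, 26, -27, 30, 42, 28, 3] -> [2, -1, 1, -6, -26, 27, -30, -42, -28, -3] -> [-6, -26, 27, -30, -42, -28, -3] -> 7
  [36, -44, -8, 18, -34, 41, -48, 24] -> [-36, 44, 8, -18, 34, -41, 48, -24] -> [-18, 34, -41, 48, -24] -> 5
  [-23, -24, 12, 16, -30, -40] -> [23, 24, -12, -16, 30, 40] -> [-16, 30, 40] -> 3
  [3, 3, -9, 43] -> [-3, -3, 9, -43] -> [-43] -> 1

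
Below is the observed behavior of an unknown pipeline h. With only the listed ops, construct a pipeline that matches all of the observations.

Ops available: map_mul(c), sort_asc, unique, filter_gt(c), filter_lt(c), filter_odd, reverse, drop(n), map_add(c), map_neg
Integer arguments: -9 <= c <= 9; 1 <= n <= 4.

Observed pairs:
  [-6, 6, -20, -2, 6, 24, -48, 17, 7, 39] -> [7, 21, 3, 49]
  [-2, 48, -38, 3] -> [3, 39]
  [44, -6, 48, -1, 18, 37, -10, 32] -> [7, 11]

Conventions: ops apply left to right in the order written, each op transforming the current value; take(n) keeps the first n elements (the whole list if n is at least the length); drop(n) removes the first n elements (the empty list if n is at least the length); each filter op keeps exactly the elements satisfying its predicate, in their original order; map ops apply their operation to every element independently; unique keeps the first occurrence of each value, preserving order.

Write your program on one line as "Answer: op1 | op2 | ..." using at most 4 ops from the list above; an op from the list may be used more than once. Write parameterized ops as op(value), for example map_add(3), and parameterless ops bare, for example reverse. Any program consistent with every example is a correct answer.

map_neg | filter_gt(1) | map_add(1)

Check, running the answer program on each example:
  [-6, 6, -20, -2, 6, 24, -48, 17, 7, 39] -> [6, -6, 20, 2, -6, -24, 48, -17, -7, -39] -> [6, 20, 2, 48] -> [7, 21, 3, 49]
  [-2, 48, -38, 3] -> [2, -48, 38, -3] -> [2, 38] -> [3, 39]
  [44, -6, 48, -1, 18, 37, -10, 32] -> [-44, 6, -48, 1, -18, -37, 10, -32] -> [6, 10] -> [7, 11]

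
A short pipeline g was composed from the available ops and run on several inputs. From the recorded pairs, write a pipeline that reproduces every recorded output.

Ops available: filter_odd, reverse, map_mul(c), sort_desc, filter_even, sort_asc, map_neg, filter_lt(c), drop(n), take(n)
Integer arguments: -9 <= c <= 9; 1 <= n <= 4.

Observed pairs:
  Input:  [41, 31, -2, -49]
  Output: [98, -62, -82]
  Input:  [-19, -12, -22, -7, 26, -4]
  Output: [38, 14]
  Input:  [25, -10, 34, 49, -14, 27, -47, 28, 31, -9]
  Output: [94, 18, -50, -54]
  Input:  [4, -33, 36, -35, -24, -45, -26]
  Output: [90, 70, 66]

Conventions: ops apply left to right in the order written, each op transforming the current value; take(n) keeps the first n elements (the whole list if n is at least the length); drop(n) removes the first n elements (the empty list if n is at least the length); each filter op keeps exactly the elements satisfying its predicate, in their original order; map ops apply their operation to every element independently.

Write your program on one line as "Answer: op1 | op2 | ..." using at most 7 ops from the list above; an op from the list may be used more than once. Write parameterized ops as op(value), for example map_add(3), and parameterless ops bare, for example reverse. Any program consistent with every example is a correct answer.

reverse | sort_asc | filter_odd | take(4) | map_neg | map_mul(2)

Check, running the answer program on each example:
  [41, 31, -2, -49] -> [-49, -2, 31, 41] -> [-49, -2, 31, 41] -> [-49, 31, 41] -> [-49, 31, 41] -> [49, -31, -41] -> [98, -62, -82]
  [-19, -12, -22, -7, 26, -4] -> [-4, 26, -7, -22, -12, -19] -> [-22, -19, -12, -7, -4, 26] -> [-19, -7] -> [-19, -7] -> [19, 7] -> [38, 14]
  [25, -10, 34, 49, -14, 27, -47, 28, 31, -9] -> [-9, 31, 28, -47, 27, -14, 49, 34, -10, 25] -> [-47, -14, -10, -9, 25, 27, 28, 31, 34, 49] -> [-47, -9, 25, 27, 31, 49] -> [-47, -9, 25, 27] -> [47, 9, -25, -27] -> [94, 18, -50, -54]
  [4, -33, 36, -35, -24, -45, -26] -> [-26, -45, -24, -35, 36, -33, 4] -> [-45, -35, -33, -26, -24, 4, 36] -> [-45, -35, -33] -> [-45, -35, -33] -> [45, 35, 33] -> [90, 70, 66]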